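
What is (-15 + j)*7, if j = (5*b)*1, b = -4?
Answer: -245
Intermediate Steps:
j = -20 (j = (5*(-4))*1 = -20*1 = -20)
(-15 + j)*7 = (-15 - 20)*7 = -35*7 = -245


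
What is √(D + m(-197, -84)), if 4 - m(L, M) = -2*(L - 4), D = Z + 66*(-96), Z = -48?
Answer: I*√6782 ≈ 82.353*I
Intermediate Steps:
D = -6384 (D = -48 + 66*(-96) = -48 - 6336 = -6384)
m(L, M) = -4 + 2*L (m(L, M) = 4 - (-2)*(L - 4) = 4 - (-2)*(-4 + L) = 4 - (8 - 2*L) = 4 + (-8 + 2*L) = -4 + 2*L)
√(D + m(-197, -84)) = √(-6384 + (-4 + 2*(-197))) = √(-6384 + (-4 - 394)) = √(-6384 - 398) = √(-6782) = I*√6782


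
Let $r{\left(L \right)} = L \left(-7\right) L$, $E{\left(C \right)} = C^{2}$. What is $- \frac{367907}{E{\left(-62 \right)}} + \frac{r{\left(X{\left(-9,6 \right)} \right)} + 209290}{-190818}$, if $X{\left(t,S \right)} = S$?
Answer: $- \frac{35503409999}{366752196} \approx -96.805$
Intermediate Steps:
$r{\left(L \right)} = - 7 L^{2}$ ($r{\left(L \right)} = - 7 L L = - 7 L^{2}$)
$- \frac{367907}{E{\left(-62 \right)}} + \frac{r{\left(X{\left(-9,6 \right)} \right)} + 209290}{-190818} = - \frac{367907}{\left(-62\right)^{2}} + \frac{- 7 \cdot 6^{2} + 209290}{-190818} = - \frac{367907}{3844} + \left(\left(-7\right) 36 + 209290\right) \left(- \frac{1}{190818}\right) = \left(-367907\right) \frac{1}{3844} + \left(-252 + 209290\right) \left(- \frac{1}{190818}\right) = - \frac{367907}{3844} + 209038 \left(- \frac{1}{190818}\right) = - \frac{367907}{3844} - \frac{104519}{95409} = - \frac{35503409999}{366752196}$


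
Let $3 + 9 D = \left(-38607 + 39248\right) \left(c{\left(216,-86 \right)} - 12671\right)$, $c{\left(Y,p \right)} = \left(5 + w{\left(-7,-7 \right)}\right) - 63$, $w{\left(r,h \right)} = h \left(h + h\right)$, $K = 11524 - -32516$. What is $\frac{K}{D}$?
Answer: $- \frac{198180}{4048237} \approx -0.048955$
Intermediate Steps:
$K = 44040$ ($K = 11524 + 32516 = 44040$)
$w{\left(r,h \right)} = 2 h^{2}$ ($w{\left(r,h \right)} = h 2 h = 2 h^{2}$)
$c{\left(Y,p \right)} = 40$ ($c{\left(Y,p \right)} = \left(5 + 2 \left(-7\right)^{2}\right) - 63 = \left(5 + 2 \cdot 49\right) - 63 = \left(5 + 98\right) - 63 = 103 - 63 = 40$)
$D = - \frac{8096474}{9}$ ($D = - \frac{1}{3} + \frac{\left(-38607 + 39248\right) \left(40 - 12671\right)}{9} = - \frac{1}{3} + \frac{641 \left(-12631\right)}{9} = - \frac{1}{3} + \frac{1}{9} \left(-8096471\right) = - \frac{1}{3} - \frac{8096471}{9} = - \frac{8096474}{9} \approx -8.9961 \cdot 10^{5}$)
$\frac{K}{D} = \frac{44040}{- \frac{8096474}{9}} = 44040 \left(- \frac{9}{8096474}\right) = - \frac{198180}{4048237}$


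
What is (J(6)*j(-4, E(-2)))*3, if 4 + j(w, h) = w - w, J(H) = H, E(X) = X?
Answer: -72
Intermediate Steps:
j(w, h) = -4 (j(w, h) = -4 + (w - w) = -4 + 0 = -4)
(J(6)*j(-4, E(-2)))*3 = (6*(-4))*3 = -24*3 = -72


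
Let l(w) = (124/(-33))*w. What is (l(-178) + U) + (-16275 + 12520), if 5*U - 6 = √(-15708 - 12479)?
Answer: -509017/165 + I*√28187/5 ≈ -3085.0 + 33.578*I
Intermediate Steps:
U = 6/5 + I*√28187/5 (U = 6/5 + √(-15708 - 12479)/5 = 6/5 + √(-28187)/5 = 6/5 + (I*√28187)/5 = 6/5 + I*√28187/5 ≈ 1.2 + 33.578*I)
l(w) = -124*w/33 (l(w) = (124*(-1/33))*w = -124*w/33)
(l(-178) + U) + (-16275 + 12520) = (-124/33*(-178) + (6/5 + I*√28187/5)) + (-16275 + 12520) = (22072/33 + (6/5 + I*√28187/5)) - 3755 = (110558/165 + I*√28187/5) - 3755 = -509017/165 + I*√28187/5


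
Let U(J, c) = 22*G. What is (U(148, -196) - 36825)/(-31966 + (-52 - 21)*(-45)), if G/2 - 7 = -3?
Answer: 36649/28681 ≈ 1.2778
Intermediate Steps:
G = 8 (G = 14 + 2*(-3) = 14 - 6 = 8)
U(J, c) = 176 (U(J, c) = 22*8 = 176)
(U(148, -196) - 36825)/(-31966 + (-52 - 21)*(-45)) = (176 - 36825)/(-31966 + (-52 - 21)*(-45)) = -36649/(-31966 - 73*(-45)) = -36649/(-31966 + 3285) = -36649/(-28681) = -36649*(-1/28681) = 36649/28681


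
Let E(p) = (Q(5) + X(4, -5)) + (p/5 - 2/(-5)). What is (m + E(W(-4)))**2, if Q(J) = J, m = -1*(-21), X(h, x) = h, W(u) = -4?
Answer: 21904/25 ≈ 876.16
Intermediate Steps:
m = 21
E(p) = 47/5 + p/5 (E(p) = (5 + 4) + (p/5 - 2/(-5)) = 9 + (p*(1/5) - 2*(-1/5)) = 9 + (p/5 + 2/5) = 9 + (2/5 + p/5) = 47/5 + p/5)
(m + E(W(-4)))**2 = (21 + (47/5 + (1/5)*(-4)))**2 = (21 + (47/5 - 4/5))**2 = (21 + 43/5)**2 = (148/5)**2 = 21904/25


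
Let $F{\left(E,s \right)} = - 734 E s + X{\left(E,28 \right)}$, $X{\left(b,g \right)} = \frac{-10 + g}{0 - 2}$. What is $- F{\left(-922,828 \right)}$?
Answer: $-560347335$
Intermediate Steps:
$X{\left(b,g \right)} = 5 - \frac{g}{2}$ ($X{\left(b,g \right)} = \frac{-10 + g}{-2} = \left(-10 + g\right) \left(- \frac{1}{2}\right) = 5 - \frac{g}{2}$)
$F{\left(E,s \right)} = -9 - 734 E s$ ($F{\left(E,s \right)} = - 734 E s + \left(5 - 14\right) = - 734 E s - 9 = -9 - 734 E s$)
$- F{\left(-922,828 \right)} = - (-9 - \left(-676748\right) 828) = - (-9 + 560347344) = \left(-1\right) 560347335 = -560347335$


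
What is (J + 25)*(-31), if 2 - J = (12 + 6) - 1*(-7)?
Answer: -62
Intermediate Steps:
J = -23 (J = 2 - ((12 + 6) - 1*(-7)) = 2 - (18 + 7) = 2 - 1*25 = 2 - 25 = -23)
(J + 25)*(-31) = (-23 + 25)*(-31) = 2*(-31) = -62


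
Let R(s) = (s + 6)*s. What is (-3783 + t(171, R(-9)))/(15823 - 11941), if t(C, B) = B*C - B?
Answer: 269/1294 ≈ 0.20788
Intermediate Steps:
R(s) = s*(6 + s) (R(s) = (6 + s)*s = s*(6 + s))
t(C, B) = -B + B*C
(-3783 + t(171, R(-9)))/(15823 - 11941) = (-3783 + (-9*(6 - 9))*(-1 + 171))/(15823 - 11941) = (-3783 - 9*(-3)*170)/3882 = (-3783 + 27*170)*(1/3882) = (-3783 + 4590)*(1/3882) = 807*(1/3882) = 269/1294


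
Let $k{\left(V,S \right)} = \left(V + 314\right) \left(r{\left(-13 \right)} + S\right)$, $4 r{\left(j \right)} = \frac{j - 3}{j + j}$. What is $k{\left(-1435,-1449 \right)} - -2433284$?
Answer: $\frac{52746727}{13} \approx 4.0574 \cdot 10^{6}$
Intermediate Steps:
$r{\left(j \right)} = \frac{-3 + j}{8 j}$ ($r{\left(j \right)} = \frac{\left(j - 3\right) \frac{1}{j + j}}{4} = \frac{\left(-3 + j\right) \frac{1}{2 j}}{4} = \frac{\frac{1}{2} \frac{1}{j} \left(-3 + j\right)}{4} = \frac{-3 + j}{8 j}$)
$k{\left(V,S \right)} = \left(314 + V\right) \left(\frac{2}{13} + S\right)$ ($k{\left(V,S \right)} = \left(V + 314\right) \left(\frac{-3 - 13}{8 \left(-13\right)} + S\right) = \left(314 + V\right) \left(\frac{1}{8} \left(- \frac{1}{13}\right) \left(-16\right) + S\right) = \left(314 + V\right) \left(\frac{2}{13} + S\right)$)
$k{\left(-1435,-1449 \right)} - -2433284 = \left(\frac{628}{13} + 314 \left(-1449\right) + \frac{2}{13} \left(-1435\right) - -2079315\right) - -2433284 = \left(\frac{628}{13} - 454986 - \frac{2870}{13} + 2079315\right) + 2433284 = \frac{21114035}{13} + 2433284 = \frac{52746727}{13}$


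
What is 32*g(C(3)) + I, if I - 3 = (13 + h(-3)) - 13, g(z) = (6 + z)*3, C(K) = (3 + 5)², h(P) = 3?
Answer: 6726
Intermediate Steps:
C(K) = 64 (C(K) = 8² = 64)
g(z) = 18 + 3*z
I = 6 (I = 3 + ((13 + 3) - 13) = 3 + (16 - 13) = 3 + 3 = 6)
32*g(C(3)) + I = 32*(18 + 3*64) + 6 = 32*(18 + 192) + 6 = 32*210 + 6 = 6720 + 6 = 6726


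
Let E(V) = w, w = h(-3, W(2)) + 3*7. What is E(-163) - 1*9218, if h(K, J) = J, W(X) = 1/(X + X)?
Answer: -36787/4 ≈ -9196.8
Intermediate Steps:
W(X) = 1/(2*X)
w = 85/4 (w = (1/2)/2 + 3*7 = (1/2)*(1/2) + 21 = 1/4 + 21 = 85/4 ≈ 21.250)
E(V) = 85/4
E(-163) - 1*9218 = 85/4 - 1*9218 = 85/4 - 9218 = -36787/4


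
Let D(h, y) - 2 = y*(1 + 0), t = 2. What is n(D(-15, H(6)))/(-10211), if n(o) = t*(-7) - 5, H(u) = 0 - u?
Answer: 19/10211 ≈ 0.0018607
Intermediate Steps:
H(u) = -u
D(h, y) = 2 + y (D(h, y) = 2 + y*(1 + 0) = 2 + y*1 = 2 + y)
n(o) = -19 (n(o) = 2*(-7) - 5 = -14 - 5 = -19)
n(D(-15, H(6)))/(-10211) = -19/(-10211) = -19*(-1/10211) = 19/10211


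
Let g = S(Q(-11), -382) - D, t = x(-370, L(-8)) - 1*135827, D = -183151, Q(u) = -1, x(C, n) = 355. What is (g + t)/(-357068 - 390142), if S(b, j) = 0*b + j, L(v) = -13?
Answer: -47297/747210 ≈ -0.063298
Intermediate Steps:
t = -135472 (t = 355 - 1*135827 = 355 - 135827 = -135472)
S(b, j) = j (S(b, j) = 0 + j = j)
g = 182769 (g = -382 - 1*(-183151) = -382 + 183151 = 182769)
(g + t)/(-357068 - 390142) = (182769 - 135472)/(-357068 - 390142) = 47297/(-747210) = 47297*(-1/747210) = -47297/747210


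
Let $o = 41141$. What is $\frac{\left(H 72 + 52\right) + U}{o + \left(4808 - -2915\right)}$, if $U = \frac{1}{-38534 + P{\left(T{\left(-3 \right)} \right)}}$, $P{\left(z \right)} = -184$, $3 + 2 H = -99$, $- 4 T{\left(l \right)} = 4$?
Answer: $- \frac{140159161}{1891916352} \approx -0.074083$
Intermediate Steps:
$T{\left(l \right)} = -1$ ($T{\left(l \right)} = \left(- \frac{1}{4}\right) 4 = -1$)
$H = -51$ ($H = - \frac{3}{2} + \frac{1}{2} \left(-99\right) = - \frac{3}{2} - \frac{99}{2} = -51$)
$U = - \frac{1}{38718}$ ($U = \frac{1}{-38534 - 184} = \frac{1}{-38718} = - \frac{1}{38718} \approx -2.5828 \cdot 10^{-5}$)
$\frac{\left(H 72 + 52\right) + U}{o + \left(4808 - -2915\right)} = \frac{\left(\left(-51\right) 72 + 52\right) - \frac{1}{38718}}{41141 + \left(4808 - -2915\right)} = \frac{\left(-3672 + 52\right) - \frac{1}{38718}}{41141 + \left(4808 + 2915\right)} = \frac{-3620 - \frac{1}{38718}}{41141 + 7723} = - \frac{140159161}{38718 \cdot 48864} = \left(- \frac{140159161}{38718}\right) \frac{1}{48864} = - \frac{140159161}{1891916352}$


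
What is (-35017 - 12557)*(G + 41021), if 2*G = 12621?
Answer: -2251748781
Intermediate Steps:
G = 12621/2 (G = (½)*12621 = 12621/2 ≈ 6310.5)
(-35017 - 12557)*(G + 41021) = (-35017 - 12557)*(12621/2 + 41021) = -47574*94663/2 = -2251748781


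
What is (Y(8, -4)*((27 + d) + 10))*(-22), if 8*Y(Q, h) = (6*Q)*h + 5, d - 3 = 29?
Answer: 141933/4 ≈ 35483.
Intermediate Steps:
d = 32 (d = 3 + 29 = 32)
Y(Q, h) = 5/8 + 3*Q*h/4 (Y(Q, h) = ((6*Q)*h + 5)/8 = (6*Q*h + 5)/8 = (5 + 6*Q*h)/8 = 5/8 + 3*Q*h/4)
(Y(8, -4)*((27 + d) + 10))*(-22) = ((5/8 + (¾)*8*(-4))*((27 + 32) + 10))*(-22) = ((5/8 - 24)*(59 + 10))*(-22) = -187/8*69*(-22) = -12903/8*(-22) = 141933/4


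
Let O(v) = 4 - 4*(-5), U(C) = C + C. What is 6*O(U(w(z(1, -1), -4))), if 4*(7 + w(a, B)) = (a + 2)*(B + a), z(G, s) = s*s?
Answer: 144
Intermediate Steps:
z(G, s) = s**2
w(a, B) = -7 + (2 + a)*(B + a)/4 (w(a, B) = -7 + ((a + 2)*(B + a))/4 = -7 + ((2 + a)*(B + a))/4 = -7 + (2 + a)*(B + a)/4)
U(C) = 2*C
O(v) = 24 (O(v) = 4 + 20 = 24)
6*O(U(w(z(1, -1), -4))) = 6*24 = 144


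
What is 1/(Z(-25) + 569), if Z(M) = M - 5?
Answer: 1/539 ≈ 0.0018553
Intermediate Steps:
Z(M) = -5 + M
1/(Z(-25) + 569) = 1/((-5 - 25) + 569) = 1/(-30 + 569) = 1/539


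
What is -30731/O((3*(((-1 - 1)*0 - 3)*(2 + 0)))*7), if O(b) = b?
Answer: 30731/126 ≈ 243.90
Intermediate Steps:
-30731/O((3*(((-1 - 1)*0 - 3)*(2 + 0)))*7) = -30731*1/(21*(2 + 0)*((-1 - 1)*0 - 3)) = -30731*1/(42*(-2*0 - 3)) = -30731*1/(42*(0 - 3)) = -30731/((3*(-3*2))*7) = -30731/((3*(-6))*7) = -30731/((-18*7)) = -30731/(-126) = -30731*(-1/126) = 30731/126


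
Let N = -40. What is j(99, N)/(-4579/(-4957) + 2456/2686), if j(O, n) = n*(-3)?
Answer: 266290040/4078931 ≈ 65.284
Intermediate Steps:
j(O, n) = -3*n
j(99, N)/(-4579/(-4957) + 2456/2686) = (-3*(-40))/(-4579/(-4957) + 2456/2686) = 120/(-4579*(-1/4957) + 2456*(1/2686)) = 120/(4579/4957 + 1228/1343) = 120/(12236793/6657251) = 120*(6657251/12236793) = 266290040/4078931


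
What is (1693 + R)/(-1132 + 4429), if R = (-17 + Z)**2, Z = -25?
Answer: 3457/3297 ≈ 1.0485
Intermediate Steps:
R = 1764 (R = (-17 - 25)**2 = (-42)**2 = 1764)
(1693 + R)/(-1132 + 4429) = (1693 + 1764)/(-1132 + 4429) = 3457/3297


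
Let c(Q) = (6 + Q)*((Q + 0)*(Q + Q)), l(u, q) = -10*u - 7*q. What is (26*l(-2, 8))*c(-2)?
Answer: -29952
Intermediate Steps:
c(Q) = 2*Q**2*(6 + Q) (c(Q) = (6 + Q)*(Q*(2*Q)) = (6 + Q)*(2*Q**2) = 2*Q**2*(6 + Q))
(26*l(-2, 8))*c(-2) = (26*(-10*(-2) - 7*8))*(2*(-2)**2*(6 - 2)) = (26*(20 - 56))*(2*4*4) = (26*(-36))*32 = -936*32 = -29952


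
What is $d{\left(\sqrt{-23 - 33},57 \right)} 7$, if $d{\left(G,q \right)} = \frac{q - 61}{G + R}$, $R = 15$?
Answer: $- \frac{420}{281} + \frac{56 i \sqrt{14}}{281} \approx -1.4947 + 0.74567 i$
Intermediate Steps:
$d{\left(G,q \right)} = \frac{-61 + q}{15 + G}$ ($d{\left(G,q \right)} = \frac{q - 61}{G + 15} = \frac{-61 + q}{15 + G}$)
$d{\left(\sqrt{-23 - 33},57 \right)} 7 = \frac{-61 + 57}{15 + \sqrt{-23 - 33}} \cdot 7 = \frac{1}{15 + \sqrt{-56}} \left(-4\right) 7 = \frac{1}{15 + 2 i \sqrt{14}} \left(-4\right) 7 = - \frac{4}{15 + 2 i \sqrt{14}} \cdot 7 = - \frac{28}{15 + 2 i \sqrt{14}}$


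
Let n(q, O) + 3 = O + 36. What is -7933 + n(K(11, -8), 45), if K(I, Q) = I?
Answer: -7855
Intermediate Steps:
n(q, O) = 33 + O (n(q, O) = -3 + (O + 36) = -3 + (36 + O) = 33 + O)
-7933 + n(K(11, -8), 45) = -7933 + (33 + 45) = -7933 + 78 = -7855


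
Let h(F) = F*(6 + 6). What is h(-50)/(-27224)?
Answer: 75/3403 ≈ 0.022039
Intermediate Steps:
h(F) = 12*F (h(F) = F*12 = 12*F)
h(-50)/(-27224) = (12*(-50))/(-27224) = -600*(-1/27224) = 75/3403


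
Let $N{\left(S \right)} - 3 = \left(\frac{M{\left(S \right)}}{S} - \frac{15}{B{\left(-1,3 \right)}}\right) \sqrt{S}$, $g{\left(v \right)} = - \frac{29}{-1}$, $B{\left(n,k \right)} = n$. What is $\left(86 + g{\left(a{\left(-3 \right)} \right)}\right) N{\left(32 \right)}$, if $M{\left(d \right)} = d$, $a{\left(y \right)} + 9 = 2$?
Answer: $345 + 7360 \sqrt{2} \approx 10754.0$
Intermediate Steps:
$a{\left(y \right)} = -7$ ($a{\left(y \right)} = -9 + 2 = -7$)
$g{\left(v \right)} = 29$ ($g{\left(v \right)} = \left(-29\right) \left(-1\right) = 29$)
$N{\left(S \right)} = 3 + 16 \sqrt{S}$ ($N{\left(S \right)} = 3 + \left(\frac{S}{S} - \frac{15}{-1}\right) \sqrt{S} = 3 + \left(1 - -15\right) \sqrt{S} = 3 + \left(1 + 15\right) \sqrt{S} = 3 + 16 \sqrt{S}$)
$\left(86 + g{\left(a{\left(-3 \right)} \right)}\right) N{\left(32 \right)} = \left(86 + 29\right) \left(3 + 16 \sqrt{32}\right) = 115 \left(3 + 16 \cdot 4 \sqrt{2}\right) = 115 \left(3 + 64 \sqrt{2}\right) = 345 + 7360 \sqrt{2}$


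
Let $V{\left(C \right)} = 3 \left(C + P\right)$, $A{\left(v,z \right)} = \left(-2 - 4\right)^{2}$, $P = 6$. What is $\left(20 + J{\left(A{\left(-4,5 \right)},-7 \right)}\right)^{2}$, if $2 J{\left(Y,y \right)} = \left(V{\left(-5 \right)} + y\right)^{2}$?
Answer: $784$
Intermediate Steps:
$A{\left(v,z \right)} = 36$ ($A{\left(v,z \right)} = \left(-6\right)^{2} = 36$)
$V{\left(C \right)} = 18 + 3 C$ ($V{\left(C \right)} = 3 \left(C + 6\right) = 3 \left(6 + C\right) = 18 + 3 C$)
$J{\left(Y,y \right)} = \frac{\left(3 + y\right)^{2}}{2}$ ($J{\left(Y,y \right)} = \frac{\left(\left(18 + 3 \left(-5\right)\right) + y\right)^{2}}{2} = \frac{\left(\left(18 - 15\right) + y\right)^{2}}{2} = \frac{\left(3 + y\right)^{2}}{2}$)
$\left(20 + J{\left(A{\left(-4,5 \right)},-7 \right)}\right)^{2} = \left(20 + \frac{\left(3 - 7\right)^{2}}{2}\right)^{2} = \left(20 + \frac{\left(-4\right)^{2}}{2}\right)^{2} = \left(20 + \frac{1}{2} \cdot 16\right)^{2} = \left(20 + 8\right)^{2} = 28^{2} = 784$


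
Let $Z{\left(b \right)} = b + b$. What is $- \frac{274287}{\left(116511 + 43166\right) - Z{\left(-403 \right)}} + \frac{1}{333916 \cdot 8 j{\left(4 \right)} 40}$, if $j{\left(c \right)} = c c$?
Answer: $- \frac{468934747446557}{274369748111360} \approx -1.7091$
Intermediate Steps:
$j{\left(c \right)} = c^{2}$
$Z{\left(b \right)} = 2 b$
$- \frac{274287}{\left(116511 + 43166\right) - Z{\left(-403 \right)}} + \frac{1}{333916 \cdot 8 j{\left(4 \right)} 40} = - \frac{274287}{\left(116511 + 43166\right) - 2 \left(-403\right)} + \frac{1}{333916 \cdot 8 \cdot 4^{2} \cdot 40} = - \frac{274287}{159677 - -806} + \frac{1}{333916 \cdot 8 \cdot 16 \cdot 40} = - \frac{274287}{159677 + 806} + \frac{1}{333916 \cdot 128 \cdot 40} = - \frac{274287}{160483} + \frac{1}{333916 \cdot 5120} = \left(-274287\right) \frac{1}{160483} + \frac{1}{333916} \cdot \frac{1}{5120} = - \frac{274287}{160483} + \frac{1}{1709649920} = - \frac{468934747446557}{274369748111360}$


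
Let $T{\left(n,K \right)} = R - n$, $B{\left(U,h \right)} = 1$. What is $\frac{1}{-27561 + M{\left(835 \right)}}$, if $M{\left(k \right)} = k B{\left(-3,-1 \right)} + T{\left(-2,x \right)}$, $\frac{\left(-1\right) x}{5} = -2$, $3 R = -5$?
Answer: $- \frac{3}{80177} \approx -3.7417 \cdot 10^{-5}$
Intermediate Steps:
$R = - \frac{5}{3}$ ($R = \frac{1}{3} \left(-5\right) = - \frac{5}{3} \approx -1.6667$)
$x = 10$ ($x = \left(-5\right) \left(-2\right) = 10$)
$T{\left(n,K \right)} = - \frac{5}{3} - n$
$M{\left(k \right)} = \frac{1}{3} + k$ ($M{\left(k \right)} = k 1 - - \frac{1}{3} = k + \left(- \frac{5}{3} + 2\right) = k + \frac{1}{3} = \frac{1}{3} + k$)
$\frac{1}{-27561 + M{\left(835 \right)}} = \frac{1}{-27561 + \left(\frac{1}{3} + 835\right)} = \frac{1}{-27561 + \frac{2506}{3}} = \frac{1}{- \frac{80177}{3}} = - \frac{3}{80177}$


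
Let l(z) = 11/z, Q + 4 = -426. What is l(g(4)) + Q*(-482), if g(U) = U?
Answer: 829051/4 ≈ 2.0726e+5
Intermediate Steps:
Q = -430 (Q = -4 - 426 = -430)
l(g(4)) + Q*(-482) = 11/4 - 430*(-482) = 11*(¼) + 207260 = 11/4 + 207260 = 829051/4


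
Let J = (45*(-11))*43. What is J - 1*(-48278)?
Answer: 26993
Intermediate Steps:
J = -21285 (J = -495*43 = -21285)
J - 1*(-48278) = -21285 - 1*(-48278) = -21285 + 48278 = 26993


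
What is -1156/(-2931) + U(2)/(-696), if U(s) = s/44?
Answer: 5899247/14959824 ≈ 0.39434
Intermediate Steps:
U(s) = s/44 (U(s) = s*(1/44) = s/44)
-1156/(-2931) + U(2)/(-696) = -1156/(-2931) + ((1/44)*2)/(-696) = -1156*(-1/2931) + (1/22)*(-1/696) = 1156/2931 - 1/15312 = 5899247/14959824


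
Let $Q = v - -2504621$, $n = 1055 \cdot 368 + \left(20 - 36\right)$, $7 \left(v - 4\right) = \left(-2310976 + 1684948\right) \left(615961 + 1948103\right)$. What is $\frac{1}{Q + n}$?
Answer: $- \frac{7}{1605155607849} \approx -4.3609 \cdot 10^{-12}$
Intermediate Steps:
$v = - \frac{1605175857764}{7}$ ($v = 4 + \frac{\left(-2310976 + 1684948\right) \left(615961 + 1948103\right)}{7} = 4 + \frac{\left(-626028\right) 2564064}{7} = 4 + \frac{1}{7} \left(-1605175857792\right) = 4 - \frac{1605175857792}{7} = - \frac{1605175857764}{7} \approx -2.2931 \cdot 10^{11}$)
$n = 388224$ ($n = 388240 + \left(20 - 36\right) = 388240 - 16 = 388224$)
$Q = - \frac{1605158325417}{7}$ ($Q = - \frac{1605175857764}{7} - -2504621 = - \frac{1605175857764}{7} + 2504621 = - \frac{1605158325417}{7} \approx -2.2931 \cdot 10^{11}$)
$\frac{1}{Q + n} = \frac{1}{- \frac{1605158325417}{7} + 388224} = \frac{1}{- \frac{1605155607849}{7}} = - \frac{7}{1605155607849}$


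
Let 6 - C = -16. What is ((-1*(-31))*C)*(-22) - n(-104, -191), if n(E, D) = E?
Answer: -14900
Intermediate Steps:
C = 22 (C = 6 - 1*(-16) = 6 + 16 = 22)
((-1*(-31))*C)*(-22) - n(-104, -191) = (-1*(-31)*22)*(-22) - 1*(-104) = (31*22)*(-22) + 104 = 682*(-22) + 104 = -15004 + 104 = -14900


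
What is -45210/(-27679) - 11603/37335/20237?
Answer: 34158021778513/20912824025205 ≈ 1.6334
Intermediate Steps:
-45210/(-27679) - 11603/37335/20237 = -45210*(-1/27679) - 11603*1/37335*(1/20237) = 45210/27679 - 11603/37335*1/20237 = 45210/27679 - 11603/755548395 = 34158021778513/20912824025205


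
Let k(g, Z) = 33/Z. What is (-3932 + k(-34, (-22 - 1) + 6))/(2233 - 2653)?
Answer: 66877/7140 ≈ 9.3665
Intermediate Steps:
(-3932 + k(-34, (-22 - 1) + 6))/(2233 - 2653) = (-3932 + 33/((-22 - 1) + 6))/(2233 - 2653) = (-3932 + 33/(-23 + 6))/(-420) = (-3932 + 33/(-17))*(-1/420) = (-3932 + 33*(-1/17))*(-1/420) = (-3932 - 33/17)*(-1/420) = -66877/17*(-1/420) = 66877/7140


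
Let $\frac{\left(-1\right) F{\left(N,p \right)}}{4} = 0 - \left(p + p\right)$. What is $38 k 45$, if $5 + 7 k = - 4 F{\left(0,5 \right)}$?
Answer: $- \frac{282150}{7} \approx -40307.0$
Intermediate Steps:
$F{\left(N,p \right)} = 8 p$ ($F{\left(N,p \right)} = - 4 \left(0 - \left(p + p\right)\right) = - 4 \left(0 - 2 p\right) = - 4 \left(- 2 p\right) = 8 p$)
$k = - \frac{165}{7}$ ($k = - \frac{5}{7} + \frac{\left(-4\right) 8 \cdot 5}{7} = - \frac{5}{7} + \frac{\left(-4\right) 40}{7} = - \frac{5}{7} + \frac{1}{7} \left(-160\right) = - \frac{5}{7} - \frac{160}{7} = - \frac{165}{7} \approx -23.571$)
$38 k 45 = 38 \left(- \frac{165}{7}\right) 45 = \left(- \frac{6270}{7}\right) 45 = - \frac{282150}{7}$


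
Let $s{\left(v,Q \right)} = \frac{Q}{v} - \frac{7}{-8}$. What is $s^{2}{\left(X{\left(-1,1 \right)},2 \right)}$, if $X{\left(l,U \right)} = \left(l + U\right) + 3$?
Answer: $\frac{1369}{576} \approx 2.3767$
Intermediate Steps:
$X{\left(l,U \right)} = 3 + U + l$ ($X{\left(l,U \right)} = \left(U + l\right) + 3 = 3 + U + l$)
$s{\left(v,Q \right)} = \frac{7}{8} + \frac{Q}{v}$ ($s{\left(v,Q \right)} = \frac{Q}{v} - - \frac{7}{8} = \frac{Q}{v} + \frac{7}{8} = \frac{7}{8} + \frac{Q}{v}$)
$s^{2}{\left(X{\left(-1,1 \right)},2 \right)} = \left(\frac{7}{8} + \frac{2}{3 + 1 - 1}\right)^{2} = \left(\frac{7}{8} + \frac{2}{3}\right)^{2} = \left(\frac{37}{24}\right)^{2} = \frac{1369}{576}$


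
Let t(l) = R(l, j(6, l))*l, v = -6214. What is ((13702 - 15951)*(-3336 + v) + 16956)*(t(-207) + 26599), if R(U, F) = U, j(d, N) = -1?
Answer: 1492778231888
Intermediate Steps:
t(l) = l**2 (t(l) = l*l = l**2)
((13702 - 15951)*(-3336 + v) + 16956)*(t(-207) + 26599) = ((13702 - 15951)*(-3336 - 6214) + 16956)*((-207)**2 + 26599) = (-2249*(-9550) + 16956)*(42849 + 26599) = (21477950 + 16956)*69448 = 21494906*69448 = 1492778231888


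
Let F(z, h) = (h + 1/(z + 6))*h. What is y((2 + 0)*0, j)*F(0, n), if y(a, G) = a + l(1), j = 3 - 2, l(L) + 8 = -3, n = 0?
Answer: 0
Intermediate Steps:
l(L) = -11 (l(L) = -8 - 3 = -11)
j = 1
F(z, h) = h*(h + 1/(6 + z)) (F(z, h) = (h + 1/(6 + z))*h = h*(h + 1/(6 + z)))
y(a, G) = -11 + a (y(a, G) = a - 11 = -11 + a)
y((2 + 0)*0, j)*F(0, n) = (-11 + (2 + 0)*0)*(0*(1 + 6*0 + 0*0)/(6 + 0)) = (-11 + 2*0)*(0*(1 + 0 + 0)/6) = (-11 + 0)*(0*(⅙)*1) = -11*0 = 0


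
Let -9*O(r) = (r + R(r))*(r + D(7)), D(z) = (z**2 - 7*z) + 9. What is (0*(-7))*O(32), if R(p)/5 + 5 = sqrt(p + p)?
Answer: 0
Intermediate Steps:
D(z) = 9 + z**2 - 7*z
R(p) = -25 + 5*sqrt(2)*sqrt(p) (R(p) = -25 + 5*sqrt(p + p) = -25 + 5*sqrt(2*p) = -25 + 5*(sqrt(2)*sqrt(p)) = -25 + 5*sqrt(2)*sqrt(p))
O(r) = -(9 + r)*(-25 + r + 5*sqrt(2)*sqrt(r))/9 (O(r) = -(r + (-25 + 5*sqrt(2)*sqrt(r)))*(r + (9 + 7**2 - 7*7))/9 = -(-25 + r + 5*sqrt(2)*sqrt(r))*(r + (9 + 49 - 49))/9 = -(-25 + r + 5*sqrt(2)*sqrt(r))*(r + 9)/9 = -(-25 + r + 5*sqrt(2)*sqrt(r))*(9 + r)/9 = -(9 + r)*(-25 + r + 5*sqrt(2)*sqrt(r))/9)
(0*(-7))*O(32) = (0*(-7))*(25 - 1/9*32**2 + (16/9)*32 - 5*sqrt(2)*sqrt(32) - 5*sqrt(2)*32**(3/2)/9) = 0*(25 - 1/9*1024 + 512/9 - 5*sqrt(2)*4*sqrt(2) - 5*sqrt(2)*128*sqrt(2)/9) = 0*(25 - 1024/9 + 512/9 - 40 - 1280/9) = 0*(-1927/9) = 0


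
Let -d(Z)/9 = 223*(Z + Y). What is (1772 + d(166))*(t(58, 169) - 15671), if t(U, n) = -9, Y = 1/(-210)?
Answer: 5196045344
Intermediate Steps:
Y = -1/210 ≈ -0.0047619
d(Z) = 669/70 - 2007*Z (d(Z) = -2007*(Z - 1/210) = -2007*(-1/210 + Z) = -9*(-223/210 + 223*Z) = 669/70 - 2007*Z)
(1772 + d(166))*(t(58, 169) - 15671) = (1772 + (669/70 - 2007*166))*(-9 - 15671) = (1772 + (669/70 - 333162))*(-15680) = (1772 - 23320671/70)*(-15680) = -23196631/70*(-15680) = 5196045344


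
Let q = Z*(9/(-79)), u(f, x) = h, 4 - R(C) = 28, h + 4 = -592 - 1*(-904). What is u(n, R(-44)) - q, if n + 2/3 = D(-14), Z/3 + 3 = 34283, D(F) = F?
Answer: 949892/79 ≈ 12024.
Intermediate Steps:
Z = 102840 (Z = -9 + 3*34283 = -9 + 102849 = 102840)
n = -44/3 (n = -2/3 - 14 = -44/3 ≈ -14.667)
h = 308 (h = -4 + (-592 - 1*(-904)) = -4 + (-592 + 904) = -4 + 312 = 308)
R(C) = -24 (R(C) = 4 - 1*28 = 4 - 28 = -24)
u(f, x) = 308
q = -925560/79 (q = 102840*(9/(-79)) = 102840*(9*(-1/79)) = 102840*(-9/79) = -925560/79 ≈ -11716.)
u(n, R(-44)) - q = 308 - 1*(-925560/79) = 308 + 925560/79 = 949892/79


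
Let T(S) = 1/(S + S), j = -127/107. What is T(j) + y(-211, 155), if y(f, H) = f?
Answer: -53701/254 ≈ -211.42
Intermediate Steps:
j = -127/107 (j = -127*1/107 = -127/107 ≈ -1.1869)
T(S) = 1/(2*S)
T(j) + y(-211, 155) = 1/(2*(-127/107)) - 211 = (1/2)*(-107/127) - 211 = -107/254 - 211 = -53701/254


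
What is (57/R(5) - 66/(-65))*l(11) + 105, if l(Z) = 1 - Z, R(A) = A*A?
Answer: 4683/65 ≈ 72.046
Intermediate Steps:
R(A) = A**2
(57/R(5) - 66/(-65))*l(11) + 105 = (57/(5**2) - 66/(-65))*(1 - 1*11) + 105 = (57/25 - 66*(-1/65))*(1 - 11) + 105 = (57*(1/25) + 66/65)*(-10) + 105 = (57/25 + 66/65)*(-10) + 105 = (1071/325)*(-10) + 105 = -2142/65 + 105 = 4683/65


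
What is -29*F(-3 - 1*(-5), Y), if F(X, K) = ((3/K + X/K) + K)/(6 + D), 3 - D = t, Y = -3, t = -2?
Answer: 406/33 ≈ 12.303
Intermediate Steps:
D = 5 (D = 3 - 1*(-2) = 3 + 2 = 5)
F(X, K) = K/11 + 3/(11*K) + X/(11*K) (F(X, K) = ((3/K + X/K) + K)/(6 + 5) = (K + 3/K + X/K)/11 = (K + 3/K + X/K)*(1/11) = K/11 + 3/(11*K) + X/(11*K))
-29*F(-3 - 1*(-5), Y) = -29*(3 + (-3 - 1*(-5)) + (-3)**2)/(11*(-3)) = -29*(-1)*(3 + (-3 + 5) + 9)/(11*3) = -29*(-1)*(3 + 2 + 9)/(11*3) = -29*(-1)*14/(11*3) = -29*(-14/33) = 406/33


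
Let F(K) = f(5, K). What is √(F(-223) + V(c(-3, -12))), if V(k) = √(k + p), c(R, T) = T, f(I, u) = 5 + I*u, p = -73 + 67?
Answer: √(-1110 + 3*I*√2) ≈ 0.06367 + 33.317*I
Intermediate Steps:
p = -6
F(K) = 5 + 5*K
V(k) = √(-6 + k) (V(k) = √(k - 6) = √(-6 + k))
√(F(-223) + V(c(-3, -12))) = √((5 + 5*(-223)) + √(-6 - 12)) = √((5 - 1115) + √(-18)) = √(-1110 + 3*I*√2)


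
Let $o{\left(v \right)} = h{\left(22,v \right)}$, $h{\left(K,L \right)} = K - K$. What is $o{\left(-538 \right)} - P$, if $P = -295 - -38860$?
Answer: $-38565$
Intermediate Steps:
$h{\left(K,L \right)} = 0$
$P = 38565$ ($P = -295 + 38860 = 38565$)
$o{\left(v \right)} = 0$
$o{\left(-538 \right)} - P = 0 - 38565 = -38565$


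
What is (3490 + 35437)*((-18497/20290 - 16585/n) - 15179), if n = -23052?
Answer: -138184794370176239/233862540 ≈ -5.9088e+8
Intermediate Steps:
(3490 + 35437)*((-18497/20290 - 16585/n) - 15179) = (3490 + 35437)*((-18497/20290 - 16585/(-23052)) - 15179) = 38927*((-18497*1/20290 - 16585*(-1/23052)) - 15179) = 38927*((-18497/20290 + 16585/23052) - 15179) = 38927*(-44941597/233862540 - 15179) = 38927*(-3549844436257/233862540) = -138184794370176239/233862540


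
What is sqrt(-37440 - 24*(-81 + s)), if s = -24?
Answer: 6*I*sqrt(970) ≈ 186.87*I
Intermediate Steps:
sqrt(-37440 - 24*(-81 + s)) = sqrt(-37440 - 24*(-81 - 24)) = sqrt(-37440 - 24*(-105)) = sqrt(-37440 + 2520) = sqrt(-34920) = 6*I*sqrt(970)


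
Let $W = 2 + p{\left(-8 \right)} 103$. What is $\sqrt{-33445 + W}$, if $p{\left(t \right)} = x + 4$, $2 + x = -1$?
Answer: $2 i \sqrt{8335} \approx 182.59 i$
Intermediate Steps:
$x = -3$ ($x = -2 - 1 = -3$)
$p{\left(t \right)} = 1$ ($p{\left(t \right)} = -3 + 4 = 1$)
$W = 105$ ($W = 2 + 1 \cdot 103 = 2 + 103 = 105$)
$\sqrt{-33445 + W} = \sqrt{-33445 + 105} = \sqrt{-33340} = 2 i \sqrt{8335}$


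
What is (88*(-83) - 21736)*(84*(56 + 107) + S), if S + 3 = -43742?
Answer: 872739120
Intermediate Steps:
S = -43745 (S = -3 - 43742 = -43745)
(88*(-83) - 21736)*(84*(56 + 107) + S) = (88*(-83) - 21736)*(84*(56 + 107) - 43745) = (-7304 - 21736)*(84*163 - 43745) = -29040*(13692 - 43745) = -29040*(-30053) = 872739120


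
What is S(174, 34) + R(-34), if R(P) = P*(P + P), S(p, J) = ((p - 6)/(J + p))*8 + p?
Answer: 32402/13 ≈ 2492.5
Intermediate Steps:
S(p, J) = p + 8*(-6 + p)/(J + p) (S(p, J) = ((-6 + p)/(J + p))*8 + p = 8*(-6 + p)/(J + p) + p = p + 8*(-6 + p)/(J + p))
R(P) = 2*P² (R(P) = P*(2*P) = 2*P²)
S(174, 34) + R(-34) = (-48 + 174² + 8*174 + 34*174)/(34 + 174) + 2*(-34)² = (-48 + 30276 + 1392 + 5916)/208 + 2*1156 = (1/208)*37536 + 2312 = 2346/13 + 2312 = 32402/13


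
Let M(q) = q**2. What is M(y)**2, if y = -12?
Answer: 20736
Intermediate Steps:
M(y)**2 = ((-12)**2)**2 = 144**2 = 20736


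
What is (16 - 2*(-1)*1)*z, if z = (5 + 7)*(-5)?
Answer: -1080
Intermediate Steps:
z = -60 (z = 12*(-5) = -60)
(16 - 2*(-1)*1)*z = (16 - 2*(-1)*1)*(-60) = (16 + 2*1)*(-60) = (16 + 2)*(-60) = 18*(-60) = -1080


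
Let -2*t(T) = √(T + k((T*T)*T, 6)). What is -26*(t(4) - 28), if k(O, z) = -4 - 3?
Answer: 728 + 13*I*√3 ≈ 728.0 + 22.517*I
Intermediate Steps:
k(O, z) = -7
t(T) = -√(-7 + T)/2 (t(T) = -√(T - 7)/2 = -√(-7 + T)/2)
-26*(t(4) - 28) = -26*(-√(-7 + 4)/2 - 28) = -26*(-I*√3/2 - 28) = -26*(-28 - I*√3/2) = 728 + 13*I*√3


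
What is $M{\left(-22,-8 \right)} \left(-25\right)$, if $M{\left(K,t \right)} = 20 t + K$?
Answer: $4550$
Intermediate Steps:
$M{\left(K,t \right)} = K + 20 t$
$M{\left(-22,-8 \right)} \left(-25\right) = \left(-22 + 20 \left(-8\right)\right) \left(-25\right) = \left(-22 - 160\right) \left(-25\right) = \left(-182\right) \left(-25\right) = 4550$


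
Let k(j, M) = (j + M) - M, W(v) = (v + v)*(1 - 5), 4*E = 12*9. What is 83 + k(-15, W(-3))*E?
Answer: -322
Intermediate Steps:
E = 27 (E = (12*9)/4 = (1/4)*108 = 27)
W(v) = -8*v (W(v) = (2*v)*(-4) = -8*v)
k(j, M) = j (k(j, M) = (M + j) - M = j)
83 + k(-15, W(-3))*E = 83 - 15*27 = 83 - 405 = -322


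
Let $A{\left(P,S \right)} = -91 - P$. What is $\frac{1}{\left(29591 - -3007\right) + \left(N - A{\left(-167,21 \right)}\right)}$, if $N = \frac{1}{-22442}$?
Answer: $\frac{22442}{729858723} \approx 3.0748 \cdot 10^{-5}$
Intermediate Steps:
$N = - \frac{1}{22442} \approx -4.4559 \cdot 10^{-5}$
$\frac{1}{\left(29591 - -3007\right) + \left(N - A{\left(-167,21 \right)}\right)} = \frac{1}{\left(29591 - -3007\right) - \left(- \frac{2042221}{22442} + 167\right)} = \frac{1}{\left(29591 + 3007\right) - \frac{1705593}{22442}} = \frac{1}{32598 - \frac{1705593}{22442}} = \frac{1}{\frac{729858723}{22442}} = \frac{22442}{729858723}$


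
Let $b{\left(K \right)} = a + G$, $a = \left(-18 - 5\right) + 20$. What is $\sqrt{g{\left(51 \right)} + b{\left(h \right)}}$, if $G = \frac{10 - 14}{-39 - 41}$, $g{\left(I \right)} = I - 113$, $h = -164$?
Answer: $\frac{i \sqrt{6495}}{10} \approx 8.0592 i$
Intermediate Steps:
$g{\left(I \right)} = -113 + I$
$a = -3$ ($a = -23 + 20 = -3$)
$G = \frac{1}{20}$ ($G = - \frac{4}{-80} = \left(-4\right) \left(- \frac{1}{80}\right) = \frac{1}{20} \approx 0.05$)
$b{\left(K \right)} = - \frac{59}{20}$ ($b{\left(K \right)} = -3 + \frac{1}{20} = - \frac{59}{20}$)
$\sqrt{g{\left(51 \right)} + b{\left(h \right)}} = \sqrt{\left(-113 + 51\right) - \frac{59}{20}} = \sqrt{-62 - \frac{59}{20}} = \sqrt{- \frac{1299}{20}} = \frac{i \sqrt{6495}}{10}$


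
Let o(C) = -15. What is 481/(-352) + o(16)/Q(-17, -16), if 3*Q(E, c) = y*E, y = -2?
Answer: -16097/5984 ≈ -2.6900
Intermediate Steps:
Q(E, c) = -2*E/3 (Q(E, c) = (-2*E)/3 = -2*E/3)
481/(-352) + o(16)/Q(-17, -16) = 481/(-352) - 15/((-⅔*(-17))) = 481*(-1/352) - 15/34/3 = -481/352 - 15*3/34 = -481/352 - 45/34 = -16097/5984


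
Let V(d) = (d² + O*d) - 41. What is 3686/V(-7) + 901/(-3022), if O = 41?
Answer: -11390471/843138 ≈ -13.510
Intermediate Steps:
V(d) = -41 + d² + 41*d (V(d) = (d² + 41*d) - 41 = -41 + d² + 41*d)
3686/V(-7) + 901/(-3022) = 3686/(-41 + (-7)² + 41*(-7)) + 901/(-3022) = 3686/(-41 + 49 - 287) + 901*(-1/3022) = 3686/(-279) - 901/3022 = 3686*(-1/279) - 901/3022 = -3686/279 - 901/3022 = -11390471/843138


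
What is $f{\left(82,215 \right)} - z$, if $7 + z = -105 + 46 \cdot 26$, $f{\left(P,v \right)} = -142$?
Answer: $-1226$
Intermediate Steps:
$z = 1084$ ($z = -7 + \left(-105 + 46 \cdot 26\right) = -7 + \left(-105 + 1196\right) = -7 + 1091 = 1084$)
$f{\left(82,215 \right)} - z = -142 - 1084 = -1226$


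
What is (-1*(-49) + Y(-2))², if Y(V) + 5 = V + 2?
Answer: 1936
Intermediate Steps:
Y(V) = -3 + V (Y(V) = -5 + (V + 2) = -5 + (2 + V) = -3 + V)
(-1*(-49) + Y(-2))² = (-1*(-49) + (-3 - 2))² = (49 - 5)² = 44² = 1936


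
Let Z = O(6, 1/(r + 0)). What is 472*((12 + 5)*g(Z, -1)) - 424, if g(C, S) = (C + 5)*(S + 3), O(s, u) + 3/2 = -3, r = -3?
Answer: 7600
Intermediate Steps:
O(s, u) = -9/2 (O(s, u) = -3/2 - 3 = -9/2)
Z = -9/2 ≈ -4.5000
g(C, S) = (3 + S)*(5 + C) (g(C, S) = (5 + C)*(3 + S) = (3 + S)*(5 + C))
472*((12 + 5)*g(Z, -1)) - 424 = 472*((12 + 5)*(15 + 3*(-9/2) + 5*(-1) - 9/2*(-1))) - 424 = 472*(17*(15 - 27/2 - 5 + 9/2)) - 424 = 472*(17*1) - 424 = 472*17 - 424 = 8024 - 424 = 7600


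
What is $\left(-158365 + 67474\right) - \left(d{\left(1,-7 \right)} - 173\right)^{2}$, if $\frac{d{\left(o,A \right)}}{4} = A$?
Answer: $-131292$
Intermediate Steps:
$d{\left(o,A \right)} = 4 A$
$\left(-158365 + 67474\right) - \left(d{\left(1,-7 \right)} - 173\right)^{2} = \left(-158365 + 67474\right) - \left(4 \left(-7\right) - 173\right)^{2} = -90891 - \left(-28 - 173\right)^{2} = -90891 - \left(-201\right)^{2} = -90891 - 40401 = -131292$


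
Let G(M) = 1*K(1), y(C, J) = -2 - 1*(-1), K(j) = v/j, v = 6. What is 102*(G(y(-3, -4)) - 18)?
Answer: -1224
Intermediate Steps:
K(j) = 6/j
y(C, J) = -1 (y(C, J) = -2 + 1 = -1)
G(M) = 6 (G(M) = 1*(6/1) = 1*(6*1) = 1*6 = 6)
102*(G(y(-3, -4)) - 18) = 102*(6 - 18) = 102*(-12) = -1224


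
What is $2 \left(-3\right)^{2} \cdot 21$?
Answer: $378$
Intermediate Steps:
$2 \left(-3\right)^{2} \cdot 21 = 2 \cdot 9 \cdot 21 = 18 \cdot 21 = 378$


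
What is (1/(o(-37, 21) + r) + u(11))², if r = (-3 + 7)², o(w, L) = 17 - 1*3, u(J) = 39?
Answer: 1371241/900 ≈ 1523.6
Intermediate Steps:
o(w, L) = 14 (o(w, L) = 17 - 3 = 14)
r = 16 (r = 4² = 16)
(1/(o(-37, 21) + r) + u(11))² = (1/(14 + 16) + 39)² = (1/30 + 39)² = (1171/30)² = 1371241/900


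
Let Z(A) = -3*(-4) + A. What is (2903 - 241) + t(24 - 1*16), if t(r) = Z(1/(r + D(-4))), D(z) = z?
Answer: 10697/4 ≈ 2674.3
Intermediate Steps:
Z(A) = 12 + A
t(r) = 12 + 1/(-4 + r) (t(r) = 12 + 1/(r - 4) = 12 + 1/(-4 + r))
(2903 - 241) + t(24 - 1*16) = (2903 - 241) + (-47 + 12*(24 - 1*16))/(-4 + (24 - 1*16)) = 2662 + (-47 + 12*(24 - 16))/(-4 + (24 - 16)) = 2662 + (-47 + 12*8)/(-4 + 8) = 2662 + (-47 + 96)/4 = 2662 + (1/4)*49 = 2662 + 49/4 = 10697/4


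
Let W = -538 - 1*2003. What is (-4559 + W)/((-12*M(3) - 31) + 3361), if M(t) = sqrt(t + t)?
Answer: -656750/308001 - 7100*sqrt(6)/924003 ≈ -2.1511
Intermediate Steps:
W = -2541 (W = -538 - 2003 = -2541)
M(t) = sqrt(2)*sqrt(t) (M(t) = sqrt(2*t) = sqrt(2)*sqrt(t))
(-4559 + W)/((-12*M(3) - 31) + 3361) = (-4559 - 2541)/((-12*sqrt(2)*sqrt(3) - 31) + 3361) = -7100/((-12*sqrt(6) - 31) + 3361) = -7100/((-31 - 12*sqrt(6)) + 3361) = -7100/(3330 - 12*sqrt(6))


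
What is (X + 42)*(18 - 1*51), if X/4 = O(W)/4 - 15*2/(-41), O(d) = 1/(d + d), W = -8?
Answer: -971223/656 ≈ -1480.5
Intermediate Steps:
O(d) = 1/(2*d)
X = 1879/656 (X = 4*(((½)/(-8))/4 - 15*2/(-41)) = 4*(((½)*(-⅛))*(¼) - 30*(-1/41)) = 4*(-1/16*¼ + 30/41) = 4*(-1/64 + 30/41) = 4*(1879/2624) = 1879/656 ≈ 2.8643)
(X + 42)*(18 - 1*51) = (1879/656 + 42)*(18 - 1*51) = 29431*(18 - 51)/656 = (29431/656)*(-33) = -971223/656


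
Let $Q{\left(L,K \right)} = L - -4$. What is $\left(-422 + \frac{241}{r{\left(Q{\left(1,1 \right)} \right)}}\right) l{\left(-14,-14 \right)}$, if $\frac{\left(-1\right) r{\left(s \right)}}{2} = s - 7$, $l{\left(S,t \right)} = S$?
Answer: $\frac{10129}{2} \approx 5064.5$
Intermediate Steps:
$Q{\left(L,K \right)} = 4 + L$ ($Q{\left(L,K \right)} = L + 4 = 4 + L$)
$r{\left(s \right)} = 14 - 2 s$ ($r{\left(s \right)} = - 2 \left(s - 7\right) = - 2 \left(-7 + s\right) = 14 - 2 s$)
$\left(-422 + \frac{241}{r{\left(Q{\left(1,1 \right)} \right)}}\right) l{\left(-14,-14 \right)} = \left(-422 + \frac{241}{14 - 2 \left(4 + 1\right)}\right) \left(-14\right) = \left(-422 + \frac{241}{14 - 10}\right) \left(-14\right) = \left(-422 + \frac{241}{4}\right) \left(-14\right) = \left(- \frac{1447}{4}\right) \left(-14\right) = \frac{10129}{2}$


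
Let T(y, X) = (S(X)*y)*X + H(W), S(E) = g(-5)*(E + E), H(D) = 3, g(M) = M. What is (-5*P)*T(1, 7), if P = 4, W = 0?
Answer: 9740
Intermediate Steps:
S(E) = -10*E (S(E) = -5*(E + E) = -10*E)
T(y, X) = 3 - 10*y*X**2 (T(y, X) = ((-10*X)*y)*X + 3 = (-10*X*y)*X + 3 = -10*y*X**2 + 3 = 3 - 10*y*X**2)
(-5*P)*T(1, 7) = (-5*4)*(3 - 10*1*7**2) = -20*(3 - 10*1*49) = -20*(3 - 490) = -20*(-487) = 9740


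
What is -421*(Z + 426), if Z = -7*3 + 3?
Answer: -171768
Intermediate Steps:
Z = -18 (Z = -21 + 3 = -18)
-421*(Z + 426) = -421*(-18 + 426) = -421*408 = -171768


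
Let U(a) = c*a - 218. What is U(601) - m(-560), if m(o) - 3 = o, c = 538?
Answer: 323677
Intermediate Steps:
U(a) = -218 + 538*a (U(a) = 538*a - 218 = -218 + 538*a)
m(o) = 3 + o
U(601) - m(-560) = (-218 + 538*601) - (3 - 560) = (-218 + 323338) - 1*(-557) = 323120 + 557 = 323677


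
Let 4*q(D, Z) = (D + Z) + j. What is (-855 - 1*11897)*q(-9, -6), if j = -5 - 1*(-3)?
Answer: 54196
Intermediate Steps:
j = -2 (j = -5 + 3 = -2)
q(D, Z) = -½ + D/4 + Z/4 (q(D, Z) = ((D + Z) - 2)/4 = (-2 + D + Z)/4 = -½ + D/4 + Z/4)
(-855 - 1*11897)*q(-9, -6) = (-855 - 1*11897)*(-½ + (¼)*(-9) + (¼)*(-6)) = (-855 - 11897)*(-½ - 9/4 - 3/2) = -12752*(-17/4) = 54196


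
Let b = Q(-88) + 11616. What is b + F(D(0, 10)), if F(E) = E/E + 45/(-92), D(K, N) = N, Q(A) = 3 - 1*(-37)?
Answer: 1072399/92 ≈ 11657.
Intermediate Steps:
Q(A) = 40 (Q(A) = 3 + 37 = 40)
F(E) = 47/92 (F(E) = 1 + 45*(-1/92) = 1 - 45/92 = 47/92)
b = 11656 (b = 40 + 11616 = 11656)
b + F(D(0, 10)) = 11656 + 47/92 = 1072399/92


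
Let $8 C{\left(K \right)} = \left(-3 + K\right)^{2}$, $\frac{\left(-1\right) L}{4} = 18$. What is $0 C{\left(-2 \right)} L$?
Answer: $0$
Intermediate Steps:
$L = -72$ ($L = \left(-4\right) 18 = -72$)
$C{\left(K \right)} = \frac{\left(-3 + K\right)^{2}}{8}$
$0 C{\left(-2 \right)} L = 0 \frac{\left(-3 - 2\right)^{2}}{8} \left(-72\right) = 0 \frac{\left(-5\right)^{2}}{8} \left(-72\right) = 0 \cdot \frac{1}{8} \cdot 25 \left(-72\right) = 0 \cdot \frac{25}{8} \left(-72\right) = 0 \left(-72\right) = 0$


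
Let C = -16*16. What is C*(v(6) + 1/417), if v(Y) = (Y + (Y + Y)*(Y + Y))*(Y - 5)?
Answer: -16013056/417 ≈ -38401.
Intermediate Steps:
C = -256
v(Y) = (-5 + Y)*(Y + 4*Y**2) (v(Y) = (Y + (2*Y)*(2*Y))*(-5 + Y) = (Y + 4*Y**2)*(-5 + Y) = (-5 + Y)*(Y + 4*Y**2))
C*(v(6) + 1/417) = -256*(6*(-5 - 19*6 + 4*6**2) + 1/417) = -256*(6*(-5 - 114 + 4*36) + 1/417) = -256*(6*(-5 - 114 + 144) + 1/417) = -256*(6*25 + 1/417) = -256*(150 + 1/417) = -256*62551/417 = -16013056/417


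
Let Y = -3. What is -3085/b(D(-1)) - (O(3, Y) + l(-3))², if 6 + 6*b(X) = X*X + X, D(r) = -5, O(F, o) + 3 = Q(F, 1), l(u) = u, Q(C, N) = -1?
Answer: -9598/7 ≈ -1371.1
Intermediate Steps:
O(F, o) = -4 (O(F, o) = -3 - 1 = -4)
b(X) = -1 + X/6 + X²/6 (b(X) = -1 + (X*X + X)/6 = -1 + (X² + X)/6 = -1 + (X + X²)/6 = -1 + (X/6 + X²/6) = -1 + X/6 + X²/6)
-3085/b(D(-1)) - (O(3, Y) + l(-3))² = -3085/(-1 + (⅙)*(-5) + (⅙)*(-5)²) - (-4 - 3)² = -3085/(-1 - ⅚ + (⅙)*25) - 1*(-7)² = -3085/(-1 - ⅚ + 25/6) - 1*49 = -3085/7/3 - 49 = -3085*3/7 - 49 = -9255/7 - 49 = -9598/7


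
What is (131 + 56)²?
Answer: 34969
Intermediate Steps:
(131 + 56)² = 187² = 34969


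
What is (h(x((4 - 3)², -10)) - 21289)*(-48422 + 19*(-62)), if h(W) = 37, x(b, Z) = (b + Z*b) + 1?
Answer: 1054099200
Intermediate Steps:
x(b, Z) = 1 + b + Z*b
(h(x((4 - 3)², -10)) - 21289)*(-48422 + 19*(-62)) = (37 - 21289)*(-48422 + 19*(-62)) = -21252*(-48422 - 1178) = -21252*(-49600) = 1054099200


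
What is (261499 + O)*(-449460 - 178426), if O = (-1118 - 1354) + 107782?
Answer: -230314235774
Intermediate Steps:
O = 105310 (O = -2472 + 107782 = 105310)
(261499 + O)*(-449460 - 178426) = (261499 + 105310)*(-449460 - 178426) = 366809*(-627886) = -230314235774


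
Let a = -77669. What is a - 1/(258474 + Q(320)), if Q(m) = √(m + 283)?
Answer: -1729657771493437/22269602691 + √67/22269602691 ≈ -77669.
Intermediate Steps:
Q(m) = √(283 + m)
a - 1/(258474 + Q(320)) = -77669 - 1/(258474 + √(283 + 320)) = -77669 - 1/(258474 + √603) = -77669 - 1/(258474 + 3*√67)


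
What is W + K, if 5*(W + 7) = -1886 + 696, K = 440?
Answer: 195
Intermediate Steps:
W = -245 (W = -7 + (-1886 + 696)/5 = -7 + (1/5)*(-1190) = -7 - 238 = -245)
W + K = -245 + 440 = 195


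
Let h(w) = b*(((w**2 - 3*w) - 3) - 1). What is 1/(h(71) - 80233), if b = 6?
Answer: -1/51289 ≈ -1.9497e-5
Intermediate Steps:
h(w) = -24 - 18*w + 6*w**2 (h(w) = 6*(((w**2 - 3*w) - 3) - 1) = 6*((-3 + w**2 - 3*w) - 1) = 6*(-4 + w**2 - 3*w) = -24 - 18*w + 6*w**2)
1/(h(71) - 80233) = 1/((-24 - 18*71 + 6*71**2) - 80233) = 1/((-24 - 1278 + 6*5041) - 80233) = 1/((-24 - 1278 + 30246) - 80233) = 1/(28944 - 80233) = 1/(-51289) = -1/51289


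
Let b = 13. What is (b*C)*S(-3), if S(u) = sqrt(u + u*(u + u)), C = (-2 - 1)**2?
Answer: 117*sqrt(15) ≈ 453.14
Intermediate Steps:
C = 9 (C = (-3)**2 = 9)
S(u) = sqrt(u + 2*u**2) (S(u) = sqrt(u + u*(2*u)) = sqrt(u + 2*u**2))
(b*C)*S(-3) = (13*9)*sqrt(-3*(1 + 2*(-3))) = 117*sqrt(-3*(1 - 6)) = 117*sqrt(-3*(-5)) = 117*sqrt(15)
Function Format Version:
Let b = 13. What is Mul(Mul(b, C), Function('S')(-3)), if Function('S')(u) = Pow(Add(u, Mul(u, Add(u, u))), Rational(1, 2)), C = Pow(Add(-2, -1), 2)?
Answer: Mul(117, Pow(15, Rational(1, 2))) ≈ 453.14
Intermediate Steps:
C = 9 (C = Pow(-3, 2) = 9)
Function('S')(u) = Pow(Add(u, Mul(2, Pow(u, 2))), Rational(1, 2)) (Function('S')(u) = Pow(Add(u, Mul(u, Mul(2, u))), Rational(1, 2)) = Pow(Add(u, Mul(2, Pow(u, 2))), Rational(1, 2)))
Mul(Mul(b, C), Function('S')(-3)) = Mul(Mul(13, 9), Pow(Mul(-3, Add(1, Mul(2, -3))), Rational(1, 2))) = Mul(117, Pow(Mul(-3, Add(1, -6)), Rational(1, 2))) = Mul(117, Pow(Mul(-3, -5), Rational(1, 2))) = Mul(117, Pow(15, Rational(1, 2)))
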